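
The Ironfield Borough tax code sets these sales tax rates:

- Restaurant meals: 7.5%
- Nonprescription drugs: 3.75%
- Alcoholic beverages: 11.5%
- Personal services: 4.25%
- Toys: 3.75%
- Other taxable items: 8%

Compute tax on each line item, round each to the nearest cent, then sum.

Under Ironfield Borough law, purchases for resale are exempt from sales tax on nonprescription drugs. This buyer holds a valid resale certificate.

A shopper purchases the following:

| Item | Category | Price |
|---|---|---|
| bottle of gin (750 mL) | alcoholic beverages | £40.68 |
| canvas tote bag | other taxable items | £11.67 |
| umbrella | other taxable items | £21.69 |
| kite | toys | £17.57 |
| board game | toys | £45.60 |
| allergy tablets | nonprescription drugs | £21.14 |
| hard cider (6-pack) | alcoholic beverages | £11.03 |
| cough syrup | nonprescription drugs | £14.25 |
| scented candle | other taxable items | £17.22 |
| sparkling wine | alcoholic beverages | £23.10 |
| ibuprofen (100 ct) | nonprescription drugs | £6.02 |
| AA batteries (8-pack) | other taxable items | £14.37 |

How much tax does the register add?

Bottle of gin (750 mL) £40.68: alcoholic beverages → 11.5% → £4.68
Canvas tote bag £11.67: other taxable items → 8% → £0.93
Umbrella £21.69: other taxable items → 8% → £1.74
Kite £17.57: toys → 3.75% → £0.66
Board game £45.60: toys → 3.75% → £1.71
Allergy tablets £21.14: nonprescription drugs, buyer-exempt → 0% → £0.00
Hard cider (6-pack) £11.03: alcoholic beverages → 11.5% → £1.27
Cough syrup £14.25: nonprescription drugs, buyer-exempt → 0% → £0.00
Scented candle £17.22: other taxable items → 8% → £1.38
Sparkling wine £23.10: alcoholic beverages → 11.5% → £2.66
Ibuprofen (100 ct) £6.02: nonprescription drugs, buyer-exempt → 0% → £0.00
AA batteries (8-pack) £14.37: other taxable items → 8% → £1.15
Total tax = £4.68 + £0.93 + £1.74 + £0.66 + £1.71 + £1.27 + £1.38 + £2.66 + £1.15 = £16.18

£16.18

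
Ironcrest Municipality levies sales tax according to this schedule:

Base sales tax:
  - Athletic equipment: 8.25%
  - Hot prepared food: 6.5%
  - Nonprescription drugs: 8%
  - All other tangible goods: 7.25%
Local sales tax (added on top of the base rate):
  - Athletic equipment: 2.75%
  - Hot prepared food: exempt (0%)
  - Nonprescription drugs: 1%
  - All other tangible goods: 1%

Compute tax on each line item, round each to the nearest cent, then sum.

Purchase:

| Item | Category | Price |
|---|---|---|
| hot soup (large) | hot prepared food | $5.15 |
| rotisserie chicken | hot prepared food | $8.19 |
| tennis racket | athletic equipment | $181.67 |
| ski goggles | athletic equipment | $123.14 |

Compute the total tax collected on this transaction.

$34.39

Hot soup (large) $5.15: hot prepared food → 6.5% + 0% local = 6.5% → $0.33
Rotisserie chicken $8.19: hot prepared food → 6.5% + 0% local = 6.5% → $0.53
Tennis racket $181.67: athletic equipment → 8.25% + 2.75% local = 11% → $19.98
Ski goggles $123.14: athletic equipment → 8.25% + 2.75% local = 11% → $13.55
Total tax = $0.33 + $0.53 + $19.98 + $13.55 = $34.39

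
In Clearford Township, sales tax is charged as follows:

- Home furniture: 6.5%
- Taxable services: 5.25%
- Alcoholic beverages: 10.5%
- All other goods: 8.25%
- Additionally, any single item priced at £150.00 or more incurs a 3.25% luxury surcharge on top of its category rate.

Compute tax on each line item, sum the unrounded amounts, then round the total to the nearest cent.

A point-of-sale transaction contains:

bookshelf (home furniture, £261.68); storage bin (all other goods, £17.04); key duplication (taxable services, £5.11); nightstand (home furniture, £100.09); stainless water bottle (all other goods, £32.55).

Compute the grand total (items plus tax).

Bookshelf £261.68: home furniture → 6.5% + 3.25% surcharge = 9.75% → £25.5138
Storage bin £17.04: all other goods → 8.25% → £1.4058
Key duplication £5.11: taxable services → 5.25% → £0.268275
Nightstand £100.09: home furniture → 6.5% → £6.50585
Stainless water bottle £32.55: all other goods → 8.25% → £2.685375
Subtotal = £416.47; unrounded tax = £36.3791 → £36.38; total due = £452.85

£452.85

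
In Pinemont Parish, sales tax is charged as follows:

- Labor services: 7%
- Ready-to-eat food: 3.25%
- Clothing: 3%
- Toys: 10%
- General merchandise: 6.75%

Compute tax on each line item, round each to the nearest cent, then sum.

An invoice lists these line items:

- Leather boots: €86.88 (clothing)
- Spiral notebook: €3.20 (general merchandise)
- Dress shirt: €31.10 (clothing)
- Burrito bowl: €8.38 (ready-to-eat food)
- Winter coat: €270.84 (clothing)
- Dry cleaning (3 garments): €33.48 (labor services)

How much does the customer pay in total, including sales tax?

€448.38

Leather boots €86.88: clothing → 3% → €2.61
Spiral notebook €3.20: general merchandise → 6.75% → €0.22
Dress shirt €31.10: clothing → 3% → €0.93
Burrito bowl €8.38: ready-to-eat food → 3.25% → €0.27
Winter coat €270.84: clothing → 3% → €8.13
Dry cleaning (3 garments) €33.48: labor services → 7% → €2.34
Subtotal = €433.88; tax = €14.50; total due = €448.38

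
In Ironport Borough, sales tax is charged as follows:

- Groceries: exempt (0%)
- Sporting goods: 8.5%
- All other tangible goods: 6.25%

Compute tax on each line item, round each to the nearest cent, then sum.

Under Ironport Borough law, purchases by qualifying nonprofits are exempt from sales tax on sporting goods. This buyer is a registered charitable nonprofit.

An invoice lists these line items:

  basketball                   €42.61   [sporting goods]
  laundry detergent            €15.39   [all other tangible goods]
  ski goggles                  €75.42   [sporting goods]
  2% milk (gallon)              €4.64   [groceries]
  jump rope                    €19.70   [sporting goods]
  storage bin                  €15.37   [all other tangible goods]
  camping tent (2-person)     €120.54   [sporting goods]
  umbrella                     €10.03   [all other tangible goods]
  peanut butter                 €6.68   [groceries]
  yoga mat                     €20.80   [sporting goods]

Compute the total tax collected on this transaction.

Basketball €42.61: sporting goods, buyer-exempt → 0% → €0.00
Laundry detergent €15.39: all other tangible goods → 6.25% → €0.96
Ski goggles €75.42: sporting goods, buyer-exempt → 0% → €0.00
2% milk (gallon) €4.64: groceries → 0% → €0.00
Jump rope €19.70: sporting goods, buyer-exempt → 0% → €0.00
Storage bin €15.37: all other tangible goods → 6.25% → €0.96
Camping tent (2-person) €120.54: sporting goods, buyer-exempt → 0% → €0.00
Umbrella €10.03: all other tangible goods → 6.25% → €0.63
Peanut butter €6.68: groceries → 0% → €0.00
Yoga mat €20.80: sporting goods, buyer-exempt → 0% → €0.00
Total tax = €0.96 + €0.96 + €0.63 = €2.55

€2.55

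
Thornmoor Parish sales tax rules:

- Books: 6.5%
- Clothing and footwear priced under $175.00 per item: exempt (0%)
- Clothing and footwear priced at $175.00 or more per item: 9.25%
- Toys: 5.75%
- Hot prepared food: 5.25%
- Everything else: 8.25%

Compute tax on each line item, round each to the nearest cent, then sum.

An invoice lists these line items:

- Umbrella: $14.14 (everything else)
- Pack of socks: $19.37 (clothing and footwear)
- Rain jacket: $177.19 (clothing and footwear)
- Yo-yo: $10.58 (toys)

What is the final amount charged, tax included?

Umbrella $14.14: everything else → 8.25% → $1.17
Pack of socks $19.37: clothing and footwear, under $175.00 → 0% → $0.00
Rain jacket $177.19: clothing and footwear, $175.00 or more → 9.25% → $16.39
Yo-yo $10.58: toys → 5.75% → $0.61
Subtotal = $221.28; tax = $18.17; total due = $239.45

$239.45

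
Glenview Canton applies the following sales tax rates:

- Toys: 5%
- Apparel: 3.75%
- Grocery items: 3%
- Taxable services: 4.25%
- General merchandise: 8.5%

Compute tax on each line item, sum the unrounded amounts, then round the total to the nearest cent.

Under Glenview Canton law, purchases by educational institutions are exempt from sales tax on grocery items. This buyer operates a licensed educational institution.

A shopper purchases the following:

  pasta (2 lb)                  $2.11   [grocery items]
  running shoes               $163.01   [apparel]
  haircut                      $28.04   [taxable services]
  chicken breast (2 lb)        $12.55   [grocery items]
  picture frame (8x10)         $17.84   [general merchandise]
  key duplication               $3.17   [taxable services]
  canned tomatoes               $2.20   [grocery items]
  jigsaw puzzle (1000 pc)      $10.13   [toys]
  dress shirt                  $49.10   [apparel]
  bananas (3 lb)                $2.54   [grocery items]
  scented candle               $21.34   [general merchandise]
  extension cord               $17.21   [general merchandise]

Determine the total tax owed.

$14.58

Pasta (2 lb) $2.11: grocery items, buyer-exempt → 0% → $0.00
Running shoes $163.01: apparel → 3.75% → $6.112875
Haircut $28.04: taxable services → 4.25% → $1.1917
Chicken breast (2 lb) $12.55: grocery items, buyer-exempt → 0% → $0.00
Picture frame (8x10) $17.84: general merchandise → 8.5% → $1.5164
Key duplication $3.17: taxable services → 4.25% → $0.134725
Canned tomatoes $2.20: grocery items, buyer-exempt → 0% → $0.00
Jigsaw puzzle (1000 pc) $10.13: toys → 5% → $0.5065
Dress shirt $49.10: apparel → 3.75% → $1.84125
Bananas (3 lb) $2.54: grocery items, buyer-exempt → 0% → $0.00
Scented candle $21.34: general merchandise → 8.5% → $1.8139
Extension cord $17.21: general merchandise → 8.5% → $1.46285
Unrounded tax sum = $14.5802 → $14.58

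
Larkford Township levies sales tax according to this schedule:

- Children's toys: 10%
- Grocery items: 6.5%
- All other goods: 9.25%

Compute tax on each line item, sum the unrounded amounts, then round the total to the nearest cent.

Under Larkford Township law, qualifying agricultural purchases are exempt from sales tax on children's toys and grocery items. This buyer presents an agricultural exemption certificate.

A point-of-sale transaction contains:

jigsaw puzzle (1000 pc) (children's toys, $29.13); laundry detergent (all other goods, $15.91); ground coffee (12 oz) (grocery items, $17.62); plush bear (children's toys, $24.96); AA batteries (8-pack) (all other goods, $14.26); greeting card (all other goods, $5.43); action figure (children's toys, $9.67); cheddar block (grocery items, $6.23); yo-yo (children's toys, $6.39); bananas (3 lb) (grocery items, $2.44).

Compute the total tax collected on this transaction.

$3.29

Jigsaw puzzle (1000 pc) $29.13: children's toys, buyer-exempt → 0% → $0.00
Laundry detergent $15.91: all other goods → 9.25% → $1.471675
Ground coffee (12 oz) $17.62: grocery items, buyer-exempt → 0% → $0.00
Plush bear $24.96: children's toys, buyer-exempt → 0% → $0.00
AA batteries (8-pack) $14.26: all other goods → 9.25% → $1.31905
Greeting card $5.43: all other goods → 9.25% → $0.502275
Action figure $9.67: children's toys, buyer-exempt → 0% → $0.00
Cheddar block $6.23: grocery items, buyer-exempt → 0% → $0.00
Yo-yo $6.39: children's toys, buyer-exempt → 0% → $0.00
Bananas (3 lb) $2.44: grocery items, buyer-exempt → 0% → $0.00
Unrounded tax sum = $3.293 → $3.29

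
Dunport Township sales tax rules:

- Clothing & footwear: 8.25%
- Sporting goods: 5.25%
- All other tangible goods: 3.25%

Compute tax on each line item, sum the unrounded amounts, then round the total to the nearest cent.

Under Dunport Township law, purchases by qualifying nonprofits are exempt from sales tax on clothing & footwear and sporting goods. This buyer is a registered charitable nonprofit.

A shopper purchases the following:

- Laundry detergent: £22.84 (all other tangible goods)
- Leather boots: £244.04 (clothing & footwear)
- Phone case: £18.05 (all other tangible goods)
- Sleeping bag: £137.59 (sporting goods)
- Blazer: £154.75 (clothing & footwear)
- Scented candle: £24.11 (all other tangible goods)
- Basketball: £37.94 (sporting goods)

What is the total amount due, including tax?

£641.43

Laundry detergent £22.84: all other tangible goods → 3.25% → £0.7423
Leather boots £244.04: clothing & footwear, buyer-exempt → 0% → £0.00
Phone case £18.05: all other tangible goods → 3.25% → £0.586625
Sleeping bag £137.59: sporting goods, buyer-exempt → 0% → £0.00
Blazer £154.75: clothing & footwear, buyer-exempt → 0% → £0.00
Scented candle £24.11: all other tangible goods → 3.25% → £0.783575
Basketball £37.94: sporting goods, buyer-exempt → 0% → £0.00
Subtotal = £639.32; unrounded tax = £2.1125 → £2.11; total due = £641.43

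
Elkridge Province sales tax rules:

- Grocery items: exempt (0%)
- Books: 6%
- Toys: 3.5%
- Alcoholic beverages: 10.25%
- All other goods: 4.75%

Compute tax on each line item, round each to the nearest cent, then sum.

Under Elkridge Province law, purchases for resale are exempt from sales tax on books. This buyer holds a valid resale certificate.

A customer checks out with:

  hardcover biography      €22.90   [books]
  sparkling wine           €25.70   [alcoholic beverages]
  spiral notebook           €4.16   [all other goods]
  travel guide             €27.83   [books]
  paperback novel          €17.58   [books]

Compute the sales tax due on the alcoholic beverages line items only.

Sparkling wine €25.70: alcoholic beverages → 10.25% → €2.63
Tax on alcoholic beverages = €2.63

€2.63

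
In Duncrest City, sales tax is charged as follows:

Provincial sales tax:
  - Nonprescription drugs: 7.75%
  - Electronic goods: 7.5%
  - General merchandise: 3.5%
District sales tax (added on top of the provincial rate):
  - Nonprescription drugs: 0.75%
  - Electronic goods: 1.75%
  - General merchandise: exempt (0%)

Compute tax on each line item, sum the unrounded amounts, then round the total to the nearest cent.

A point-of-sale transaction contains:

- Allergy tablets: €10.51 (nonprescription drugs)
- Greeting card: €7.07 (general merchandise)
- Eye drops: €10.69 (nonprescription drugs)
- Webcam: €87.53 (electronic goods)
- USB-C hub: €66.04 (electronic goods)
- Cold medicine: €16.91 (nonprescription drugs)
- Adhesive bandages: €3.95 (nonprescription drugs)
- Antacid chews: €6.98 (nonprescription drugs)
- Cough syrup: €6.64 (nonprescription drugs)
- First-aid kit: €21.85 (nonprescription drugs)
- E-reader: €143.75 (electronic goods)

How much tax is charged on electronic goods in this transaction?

€27.50

Webcam €87.53: electronic goods → 7.5% + 1.75% district = 9.25% → €8.096525
USB-C hub €66.04: electronic goods → 7.5% + 1.75% district = 9.25% → €6.1087
E-reader €143.75: electronic goods → 7.5% + 1.75% district = 9.25% → €13.296875
Tax on electronic goods: unrounded sum = €27.5021 → €27.50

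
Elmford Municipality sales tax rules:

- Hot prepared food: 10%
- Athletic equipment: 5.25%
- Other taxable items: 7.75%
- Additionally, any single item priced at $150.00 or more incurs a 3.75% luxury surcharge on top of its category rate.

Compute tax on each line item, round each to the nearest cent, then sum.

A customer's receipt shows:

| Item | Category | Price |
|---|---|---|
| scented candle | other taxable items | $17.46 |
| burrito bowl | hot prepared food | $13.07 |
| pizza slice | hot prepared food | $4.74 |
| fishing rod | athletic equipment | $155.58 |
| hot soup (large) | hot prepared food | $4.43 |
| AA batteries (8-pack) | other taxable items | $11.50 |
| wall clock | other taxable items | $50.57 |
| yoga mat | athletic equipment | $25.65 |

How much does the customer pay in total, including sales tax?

Scented candle $17.46: other taxable items → 7.75% → $1.35
Burrito bowl $13.07: hot prepared food → 10% → $1.31
Pizza slice $4.74: hot prepared food → 10% → $0.47
Fishing rod $155.58: athletic equipment → 5.25% + 3.75% surcharge = 9% → $14.00
Hot soup (large) $4.43: hot prepared food → 10% → $0.44
AA batteries (8-pack) $11.50: other taxable items → 7.75% → $0.89
Wall clock $50.57: other taxable items → 7.75% → $3.92
Yoga mat $25.65: athletic equipment → 5.25% → $1.35
Subtotal = $283.00; tax = $23.73; total due = $306.73

$306.73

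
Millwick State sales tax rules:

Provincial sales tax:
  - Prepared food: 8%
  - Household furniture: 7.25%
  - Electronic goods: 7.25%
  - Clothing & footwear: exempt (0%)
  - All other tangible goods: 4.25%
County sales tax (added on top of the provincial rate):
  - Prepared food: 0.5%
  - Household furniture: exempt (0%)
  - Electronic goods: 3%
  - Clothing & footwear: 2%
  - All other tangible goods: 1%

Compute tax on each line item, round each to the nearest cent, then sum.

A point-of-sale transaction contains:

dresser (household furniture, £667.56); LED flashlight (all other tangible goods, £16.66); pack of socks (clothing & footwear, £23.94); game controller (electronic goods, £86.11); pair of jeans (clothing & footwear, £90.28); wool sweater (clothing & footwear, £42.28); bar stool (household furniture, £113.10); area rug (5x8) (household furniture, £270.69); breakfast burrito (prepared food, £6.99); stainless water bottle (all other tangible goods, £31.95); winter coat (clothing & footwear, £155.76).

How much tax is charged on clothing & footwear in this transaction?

£6.26

Pack of socks £23.94: clothing & footwear → 0% + 2% county = 2% → £0.48
Pair of jeans £90.28: clothing & footwear → 0% + 2% county = 2% → £1.81
Wool sweater £42.28: clothing & footwear → 0% + 2% county = 2% → £0.85
Winter coat £155.76: clothing & footwear → 0% + 2% county = 2% → £3.12
Tax on clothing & footwear = £0.48 + £1.81 + £0.85 + £3.12 = £6.26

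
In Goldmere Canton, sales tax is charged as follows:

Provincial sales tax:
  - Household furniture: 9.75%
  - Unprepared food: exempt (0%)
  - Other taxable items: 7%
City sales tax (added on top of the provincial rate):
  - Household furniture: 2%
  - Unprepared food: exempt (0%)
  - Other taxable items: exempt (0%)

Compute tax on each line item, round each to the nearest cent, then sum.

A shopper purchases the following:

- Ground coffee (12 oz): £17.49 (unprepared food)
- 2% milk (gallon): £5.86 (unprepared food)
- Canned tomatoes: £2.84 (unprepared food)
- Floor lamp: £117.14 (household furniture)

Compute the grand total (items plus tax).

Ground coffee (12 oz) £17.49: unprepared food → 0% + 0% city = 0% → £0.00
2% milk (gallon) £5.86: unprepared food → 0% + 0% city = 0% → £0.00
Canned tomatoes £2.84: unprepared food → 0% + 0% city = 0% → £0.00
Floor lamp £117.14: household furniture → 9.75% + 2% city = 11.75% → £13.76
Subtotal = £143.33; tax = £13.76; total due = £157.09

£157.09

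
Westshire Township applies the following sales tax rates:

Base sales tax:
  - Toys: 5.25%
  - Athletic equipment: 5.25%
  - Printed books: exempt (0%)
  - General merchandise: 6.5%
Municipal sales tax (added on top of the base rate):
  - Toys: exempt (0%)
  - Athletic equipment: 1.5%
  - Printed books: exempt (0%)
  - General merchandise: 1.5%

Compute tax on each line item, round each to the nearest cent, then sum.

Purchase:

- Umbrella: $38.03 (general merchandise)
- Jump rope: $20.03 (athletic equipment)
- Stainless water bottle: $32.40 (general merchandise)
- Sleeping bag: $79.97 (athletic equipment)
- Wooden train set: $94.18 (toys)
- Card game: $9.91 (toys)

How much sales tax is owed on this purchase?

Umbrella $38.03: general merchandise → 6.5% + 1.5% municipal = 8% → $3.04
Jump rope $20.03: athletic equipment → 5.25% + 1.5% municipal = 6.75% → $1.35
Stainless water bottle $32.40: general merchandise → 6.5% + 1.5% municipal = 8% → $2.59
Sleeping bag $79.97: athletic equipment → 5.25% + 1.5% municipal = 6.75% → $5.40
Wooden train set $94.18: toys → 5.25% + 0% municipal = 5.25% → $4.94
Card game $9.91: toys → 5.25% + 0% municipal = 5.25% → $0.52
Total tax = $3.04 + $1.35 + $2.59 + $5.40 + $4.94 + $0.52 = $17.84

$17.84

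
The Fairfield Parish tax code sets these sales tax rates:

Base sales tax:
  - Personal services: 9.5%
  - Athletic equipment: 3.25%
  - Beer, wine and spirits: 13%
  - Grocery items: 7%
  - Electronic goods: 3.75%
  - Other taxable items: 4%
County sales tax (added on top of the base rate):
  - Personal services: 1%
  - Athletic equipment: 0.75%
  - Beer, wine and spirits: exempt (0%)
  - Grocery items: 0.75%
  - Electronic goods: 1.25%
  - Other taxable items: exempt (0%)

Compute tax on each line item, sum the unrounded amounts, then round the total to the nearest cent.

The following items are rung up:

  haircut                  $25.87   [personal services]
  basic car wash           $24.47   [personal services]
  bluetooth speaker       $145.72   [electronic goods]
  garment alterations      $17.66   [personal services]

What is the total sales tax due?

Haircut $25.87: personal services → 9.5% + 1% county = 10.5% → $2.71635
Basic car wash $24.47: personal services → 9.5% + 1% county = 10.5% → $2.56935
Bluetooth speaker $145.72: electronic goods → 3.75% + 1.25% county = 5% → $7.286
Garment alterations $17.66: personal services → 9.5% + 1% county = 10.5% → $1.8543
Unrounded tax sum = $14.426 → $14.43

$14.43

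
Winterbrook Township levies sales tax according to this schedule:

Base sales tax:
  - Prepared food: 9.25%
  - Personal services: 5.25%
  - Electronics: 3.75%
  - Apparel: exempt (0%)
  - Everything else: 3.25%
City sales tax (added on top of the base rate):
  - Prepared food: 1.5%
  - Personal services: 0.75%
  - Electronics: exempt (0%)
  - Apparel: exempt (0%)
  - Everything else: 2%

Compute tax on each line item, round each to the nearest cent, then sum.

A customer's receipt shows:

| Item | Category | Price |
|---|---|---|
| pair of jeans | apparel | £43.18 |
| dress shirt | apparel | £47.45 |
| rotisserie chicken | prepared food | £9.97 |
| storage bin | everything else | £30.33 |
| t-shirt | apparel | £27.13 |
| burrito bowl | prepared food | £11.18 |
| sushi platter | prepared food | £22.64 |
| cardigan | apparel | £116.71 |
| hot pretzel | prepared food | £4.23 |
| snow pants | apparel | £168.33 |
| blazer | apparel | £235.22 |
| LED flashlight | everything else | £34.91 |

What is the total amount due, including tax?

£759.85

Pair of jeans £43.18: apparel → 0% + 0% city = 0% → £0.00
Dress shirt £47.45: apparel → 0% + 0% city = 0% → £0.00
Rotisserie chicken £9.97: prepared food → 9.25% + 1.5% city = 10.75% → £1.07
Storage bin £30.33: everything else → 3.25% + 2% city = 5.25% → £1.59
T-shirt £27.13: apparel → 0% + 0% city = 0% → £0.00
Burrito bowl £11.18: prepared food → 9.25% + 1.5% city = 10.75% → £1.20
Sushi platter £22.64: prepared food → 9.25% + 1.5% city = 10.75% → £2.43
Cardigan £116.71: apparel → 0% + 0% city = 0% → £0.00
Hot pretzel £4.23: prepared food → 9.25% + 1.5% city = 10.75% → £0.45
Snow pants £168.33: apparel → 0% + 0% city = 0% → £0.00
Blazer £235.22: apparel → 0% + 0% city = 0% → £0.00
LED flashlight £34.91: everything else → 3.25% + 2% city = 5.25% → £1.83
Subtotal = £751.28; tax = £8.57; total due = £759.85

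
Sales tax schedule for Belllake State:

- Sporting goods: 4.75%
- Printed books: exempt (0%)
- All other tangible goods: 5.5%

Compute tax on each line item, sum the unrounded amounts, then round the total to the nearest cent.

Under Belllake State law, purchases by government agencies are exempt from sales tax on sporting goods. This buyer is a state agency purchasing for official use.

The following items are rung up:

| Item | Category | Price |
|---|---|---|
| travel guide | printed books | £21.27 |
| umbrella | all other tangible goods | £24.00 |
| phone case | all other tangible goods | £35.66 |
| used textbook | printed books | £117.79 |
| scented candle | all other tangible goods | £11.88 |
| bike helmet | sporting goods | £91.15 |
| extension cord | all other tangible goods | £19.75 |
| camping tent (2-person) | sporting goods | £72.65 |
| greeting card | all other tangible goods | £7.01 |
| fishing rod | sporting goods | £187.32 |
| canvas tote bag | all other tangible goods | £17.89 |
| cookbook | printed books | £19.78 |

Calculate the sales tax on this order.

Travel guide £21.27: printed books → 0% → £0.00
Umbrella £24.00: all other tangible goods → 5.5% → £1.32
Phone case £35.66: all other tangible goods → 5.5% → £1.9613
Used textbook £117.79: printed books → 0% → £0.00
Scented candle £11.88: all other tangible goods → 5.5% → £0.6534
Bike helmet £91.15: sporting goods, buyer-exempt → 0% → £0.00
Extension cord £19.75: all other tangible goods → 5.5% → £1.08625
Camping tent (2-person) £72.65: sporting goods, buyer-exempt → 0% → £0.00
Greeting card £7.01: all other tangible goods → 5.5% → £0.38555
Fishing rod £187.32: sporting goods, buyer-exempt → 0% → £0.00
Canvas tote bag £17.89: all other tangible goods → 5.5% → £0.98395
Cookbook £19.78: printed books → 0% → £0.00
Unrounded tax sum = £6.39045 → £6.39

£6.39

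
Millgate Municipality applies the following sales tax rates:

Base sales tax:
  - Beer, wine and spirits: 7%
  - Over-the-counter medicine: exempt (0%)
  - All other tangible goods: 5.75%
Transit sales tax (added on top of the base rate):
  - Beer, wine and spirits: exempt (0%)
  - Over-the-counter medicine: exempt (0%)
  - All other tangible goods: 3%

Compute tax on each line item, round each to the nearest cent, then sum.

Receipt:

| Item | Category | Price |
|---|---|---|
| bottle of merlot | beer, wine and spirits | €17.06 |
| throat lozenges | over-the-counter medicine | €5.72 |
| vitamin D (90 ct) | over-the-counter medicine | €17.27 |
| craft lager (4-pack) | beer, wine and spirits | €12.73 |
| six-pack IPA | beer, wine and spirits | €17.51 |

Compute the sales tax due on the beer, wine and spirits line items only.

Bottle of merlot €17.06: beer, wine and spirits → 7% + 0% transit = 7% → €1.19
Craft lager (4-pack) €12.73: beer, wine and spirits → 7% + 0% transit = 7% → €0.89
Six-pack IPA €17.51: beer, wine and spirits → 7% + 0% transit = 7% → €1.23
Tax on beer, wine and spirits = €1.19 + €0.89 + €1.23 = €3.31

€3.31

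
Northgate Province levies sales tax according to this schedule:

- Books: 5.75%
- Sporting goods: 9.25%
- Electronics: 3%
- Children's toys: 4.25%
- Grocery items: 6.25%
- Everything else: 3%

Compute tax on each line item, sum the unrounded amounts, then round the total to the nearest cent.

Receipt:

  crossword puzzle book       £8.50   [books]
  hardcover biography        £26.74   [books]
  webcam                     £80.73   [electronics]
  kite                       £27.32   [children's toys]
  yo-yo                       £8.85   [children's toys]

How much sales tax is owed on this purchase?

Crossword puzzle book £8.50: books → 5.75% → £0.48875
Hardcover biography £26.74: books → 5.75% → £1.53755
Webcam £80.73: electronics → 3% → £2.4219
Kite £27.32: children's toys → 4.25% → £1.1611
Yo-yo £8.85: children's toys → 4.25% → £0.376125
Unrounded tax sum = £5.985425 → £5.99

£5.99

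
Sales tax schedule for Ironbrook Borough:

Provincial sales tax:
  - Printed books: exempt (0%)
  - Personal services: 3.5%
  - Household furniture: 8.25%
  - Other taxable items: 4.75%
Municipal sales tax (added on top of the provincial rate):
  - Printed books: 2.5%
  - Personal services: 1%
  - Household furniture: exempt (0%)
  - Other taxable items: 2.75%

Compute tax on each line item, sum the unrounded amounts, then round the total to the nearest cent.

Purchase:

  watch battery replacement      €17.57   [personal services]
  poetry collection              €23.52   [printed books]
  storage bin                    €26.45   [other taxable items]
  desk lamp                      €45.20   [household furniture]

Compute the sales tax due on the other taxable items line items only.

Storage bin €26.45: other taxable items → 4.75% + 2.75% municipal = 7.5% → €1.98375
Tax on other taxable items: unrounded sum = €1.98375 → €1.98

€1.98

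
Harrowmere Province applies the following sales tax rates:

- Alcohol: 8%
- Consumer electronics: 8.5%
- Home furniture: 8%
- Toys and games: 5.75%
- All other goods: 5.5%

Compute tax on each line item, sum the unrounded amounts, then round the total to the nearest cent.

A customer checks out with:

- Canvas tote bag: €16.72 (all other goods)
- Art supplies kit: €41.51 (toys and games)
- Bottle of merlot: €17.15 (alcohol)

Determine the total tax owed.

€4.68

Canvas tote bag €16.72: all other goods → 5.5% → €0.9196
Art supplies kit €41.51: toys and games → 5.75% → €2.386825
Bottle of merlot €17.15: alcohol → 8% → €1.372
Unrounded tax sum = €4.678425 → €4.68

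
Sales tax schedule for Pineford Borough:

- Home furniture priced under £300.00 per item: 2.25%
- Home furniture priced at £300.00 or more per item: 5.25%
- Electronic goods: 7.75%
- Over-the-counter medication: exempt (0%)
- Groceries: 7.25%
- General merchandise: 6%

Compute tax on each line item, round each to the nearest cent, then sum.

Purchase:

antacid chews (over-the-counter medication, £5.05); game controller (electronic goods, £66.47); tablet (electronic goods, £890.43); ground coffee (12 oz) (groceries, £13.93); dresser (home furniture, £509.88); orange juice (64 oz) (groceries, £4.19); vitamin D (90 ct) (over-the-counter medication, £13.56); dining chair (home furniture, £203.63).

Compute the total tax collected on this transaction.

Antacid chews £5.05: over-the-counter medication → 0% → £0.00
Game controller £66.47: electronic goods → 7.75% → £5.15
Tablet £890.43: electronic goods → 7.75% → £69.01
Ground coffee (12 oz) £13.93: groceries → 7.25% → £1.01
Dresser £509.88: home furniture, £300.00 or more → 5.25% → £26.77
Orange juice (64 oz) £4.19: groceries → 7.25% → £0.30
Vitamin D (90 ct) £13.56: over-the-counter medication → 0% → £0.00
Dining chair £203.63: home furniture, under £300.00 → 2.25% → £4.58
Total tax = £5.15 + £69.01 + £1.01 + £26.77 + £0.30 + £4.58 = £106.82

£106.82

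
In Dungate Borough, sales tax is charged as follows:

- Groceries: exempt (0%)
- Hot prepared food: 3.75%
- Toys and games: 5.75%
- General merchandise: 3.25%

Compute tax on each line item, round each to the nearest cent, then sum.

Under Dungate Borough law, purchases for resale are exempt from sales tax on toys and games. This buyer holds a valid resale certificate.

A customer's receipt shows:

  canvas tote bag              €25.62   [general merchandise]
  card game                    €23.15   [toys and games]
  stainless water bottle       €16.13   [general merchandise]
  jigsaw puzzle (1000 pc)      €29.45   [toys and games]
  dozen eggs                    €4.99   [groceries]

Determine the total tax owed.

€1.35

Canvas tote bag €25.62: general merchandise → 3.25% → €0.83
Card game €23.15: toys and games, buyer-exempt → 0% → €0.00
Stainless water bottle €16.13: general merchandise → 3.25% → €0.52
Jigsaw puzzle (1000 pc) €29.45: toys and games, buyer-exempt → 0% → €0.00
Dozen eggs €4.99: groceries → 0% → €0.00
Total tax = €0.83 + €0.52 = €1.35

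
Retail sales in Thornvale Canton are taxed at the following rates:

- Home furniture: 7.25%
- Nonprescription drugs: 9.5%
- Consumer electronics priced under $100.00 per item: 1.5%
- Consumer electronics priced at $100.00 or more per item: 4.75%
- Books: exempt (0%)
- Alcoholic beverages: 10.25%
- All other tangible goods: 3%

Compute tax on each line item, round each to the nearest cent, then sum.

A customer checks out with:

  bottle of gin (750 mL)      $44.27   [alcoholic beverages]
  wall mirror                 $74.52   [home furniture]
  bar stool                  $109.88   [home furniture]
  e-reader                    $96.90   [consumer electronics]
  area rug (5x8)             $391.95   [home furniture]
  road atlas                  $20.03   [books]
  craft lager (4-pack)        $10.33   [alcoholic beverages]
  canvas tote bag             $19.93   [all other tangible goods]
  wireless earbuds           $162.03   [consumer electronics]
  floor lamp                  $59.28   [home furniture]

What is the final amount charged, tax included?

$1050.56

Bottle of gin (750 mL) $44.27: alcoholic beverages → 10.25% → $4.54
Wall mirror $74.52: home furniture → 7.25% → $5.40
Bar stool $109.88: home furniture → 7.25% → $7.97
E-reader $96.90: consumer electronics, under $100.00 → 1.5% → $1.45
Area rug (5x8) $391.95: home furniture → 7.25% → $28.42
Road atlas $20.03: books → 0% → $0.00
Craft lager (4-pack) $10.33: alcoholic beverages → 10.25% → $1.06
Canvas tote bag $19.93: all other tangible goods → 3% → $0.60
Wireless earbuds $162.03: consumer electronics, $100.00 or more → 4.75% → $7.70
Floor lamp $59.28: home furniture → 7.25% → $4.30
Subtotal = $989.12; tax = $61.44; total due = $1050.56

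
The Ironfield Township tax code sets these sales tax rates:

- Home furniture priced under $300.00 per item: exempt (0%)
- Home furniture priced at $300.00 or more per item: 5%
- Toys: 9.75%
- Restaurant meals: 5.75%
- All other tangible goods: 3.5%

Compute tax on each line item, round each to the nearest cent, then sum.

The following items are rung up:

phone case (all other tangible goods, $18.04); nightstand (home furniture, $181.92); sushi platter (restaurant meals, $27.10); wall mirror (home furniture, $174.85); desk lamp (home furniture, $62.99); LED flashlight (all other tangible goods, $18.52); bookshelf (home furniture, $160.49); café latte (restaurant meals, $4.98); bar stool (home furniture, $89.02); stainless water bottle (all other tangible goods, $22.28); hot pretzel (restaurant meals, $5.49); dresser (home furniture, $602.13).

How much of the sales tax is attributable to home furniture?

$30.11

Nightstand $181.92: home furniture, under $300.00 → 0% → $0.00
Wall mirror $174.85: home furniture, under $300.00 → 0% → $0.00
Desk lamp $62.99: home furniture, under $300.00 → 0% → $0.00
Bookshelf $160.49: home furniture, under $300.00 → 0% → $0.00
Bar stool $89.02: home furniture, under $300.00 → 0% → $0.00
Dresser $602.13: home furniture, $300.00 or more → 5% → $30.11
Tax on home furniture = $0.00 + $0.00 + $0.00 + $0.00 + $0.00 + $30.11 = $30.11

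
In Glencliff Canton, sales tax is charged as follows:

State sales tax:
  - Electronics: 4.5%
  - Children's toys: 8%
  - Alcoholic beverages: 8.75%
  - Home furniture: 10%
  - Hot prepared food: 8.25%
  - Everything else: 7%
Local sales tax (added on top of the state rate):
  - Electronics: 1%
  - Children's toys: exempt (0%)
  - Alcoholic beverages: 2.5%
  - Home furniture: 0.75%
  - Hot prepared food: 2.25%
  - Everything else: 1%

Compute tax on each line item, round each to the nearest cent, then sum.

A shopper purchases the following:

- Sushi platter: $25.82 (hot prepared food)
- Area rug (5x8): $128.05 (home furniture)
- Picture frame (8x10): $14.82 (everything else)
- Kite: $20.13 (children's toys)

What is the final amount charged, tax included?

$208.10

Sushi platter $25.82: hot prepared food → 8.25% + 2.25% local = 10.5% → $2.71
Area rug (5x8) $128.05: home furniture → 10% + 0.75% local = 10.75% → $13.77
Picture frame (8x10) $14.82: everything else → 7% + 1% local = 8% → $1.19
Kite $20.13: children's toys → 8% + 0% local = 8% → $1.61
Subtotal = $188.82; tax = $19.28; total due = $208.10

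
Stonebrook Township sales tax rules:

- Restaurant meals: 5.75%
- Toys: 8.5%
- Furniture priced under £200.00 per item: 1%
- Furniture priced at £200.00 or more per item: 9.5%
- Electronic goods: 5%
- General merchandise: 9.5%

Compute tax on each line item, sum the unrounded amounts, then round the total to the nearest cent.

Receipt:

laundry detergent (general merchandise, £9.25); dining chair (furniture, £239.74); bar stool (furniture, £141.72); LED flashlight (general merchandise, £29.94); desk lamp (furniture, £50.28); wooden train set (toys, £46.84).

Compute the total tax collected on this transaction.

Laundry detergent £9.25: general merchandise → 9.5% → £0.87875
Dining chair £239.74: furniture, £200.00 or more → 9.5% → £22.7753
Bar stool £141.72: furniture, under £200.00 → 1% → £1.4172
LED flashlight £29.94: general merchandise → 9.5% → £2.8443
Desk lamp £50.28: furniture, under £200.00 → 1% → £0.5028
Wooden train set £46.84: toys → 8.5% → £3.9814
Unrounded tax sum = £32.39975 → £32.40

£32.40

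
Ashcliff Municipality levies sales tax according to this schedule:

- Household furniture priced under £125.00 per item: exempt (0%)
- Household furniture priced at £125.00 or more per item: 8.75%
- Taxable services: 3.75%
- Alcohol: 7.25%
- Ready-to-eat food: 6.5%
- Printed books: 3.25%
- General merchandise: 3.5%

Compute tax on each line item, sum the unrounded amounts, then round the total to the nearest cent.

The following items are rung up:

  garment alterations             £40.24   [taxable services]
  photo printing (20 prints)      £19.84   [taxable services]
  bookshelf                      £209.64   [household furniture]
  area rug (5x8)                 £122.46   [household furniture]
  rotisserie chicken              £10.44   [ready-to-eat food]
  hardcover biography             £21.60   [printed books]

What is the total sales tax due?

£21.98

Garment alterations £40.24: taxable services → 3.75% → £1.509
Photo printing (20 prints) £19.84: taxable services → 3.75% → £0.744
Bookshelf £209.64: household furniture, £125.00 or more → 8.75% → £18.3435
Area rug (5x8) £122.46: household furniture, under £125.00 → 0% → £0.00
Rotisserie chicken £10.44: ready-to-eat food → 6.5% → £0.6786
Hardcover biography £21.60: printed books → 3.25% → £0.702
Unrounded tax sum = £21.9771 → £21.98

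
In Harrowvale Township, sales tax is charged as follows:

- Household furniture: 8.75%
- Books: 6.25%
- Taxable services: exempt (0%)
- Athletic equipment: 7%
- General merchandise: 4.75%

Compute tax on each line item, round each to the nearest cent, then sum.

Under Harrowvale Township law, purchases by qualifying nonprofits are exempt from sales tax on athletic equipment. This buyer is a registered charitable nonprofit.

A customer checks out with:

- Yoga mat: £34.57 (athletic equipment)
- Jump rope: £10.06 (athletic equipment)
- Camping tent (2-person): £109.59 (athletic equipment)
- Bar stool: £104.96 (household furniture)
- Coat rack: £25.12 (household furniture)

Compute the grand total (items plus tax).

£295.68

Yoga mat £34.57: athletic equipment, buyer-exempt → 0% → £0.00
Jump rope £10.06: athletic equipment, buyer-exempt → 0% → £0.00
Camping tent (2-person) £109.59: athletic equipment, buyer-exempt → 0% → £0.00
Bar stool £104.96: household furniture → 8.75% → £9.18
Coat rack £25.12: household furniture → 8.75% → £2.20
Subtotal = £284.30; tax = £11.38; total due = £295.68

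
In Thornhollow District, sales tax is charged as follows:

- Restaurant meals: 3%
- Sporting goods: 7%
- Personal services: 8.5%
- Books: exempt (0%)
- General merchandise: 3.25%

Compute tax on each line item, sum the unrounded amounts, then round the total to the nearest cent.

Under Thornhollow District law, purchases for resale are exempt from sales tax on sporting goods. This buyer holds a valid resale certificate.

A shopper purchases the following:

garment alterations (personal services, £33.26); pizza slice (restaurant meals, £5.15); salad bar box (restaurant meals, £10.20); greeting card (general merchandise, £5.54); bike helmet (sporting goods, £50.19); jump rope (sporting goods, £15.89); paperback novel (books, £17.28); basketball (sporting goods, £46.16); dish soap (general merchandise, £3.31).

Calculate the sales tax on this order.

Garment alterations £33.26: personal services → 8.5% → £2.8271
Pizza slice £5.15: restaurant meals → 3% → £0.1545
Salad bar box £10.20: restaurant meals → 3% → £0.306
Greeting card £5.54: general merchandise → 3.25% → £0.18005
Bike helmet £50.19: sporting goods, buyer-exempt → 0% → £0.00
Jump rope £15.89: sporting goods, buyer-exempt → 0% → £0.00
Paperback novel £17.28: books → 0% → £0.00
Basketball £46.16: sporting goods, buyer-exempt → 0% → £0.00
Dish soap £3.31: general merchandise → 3.25% → £0.107575
Unrounded tax sum = £3.575225 → £3.58

£3.58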